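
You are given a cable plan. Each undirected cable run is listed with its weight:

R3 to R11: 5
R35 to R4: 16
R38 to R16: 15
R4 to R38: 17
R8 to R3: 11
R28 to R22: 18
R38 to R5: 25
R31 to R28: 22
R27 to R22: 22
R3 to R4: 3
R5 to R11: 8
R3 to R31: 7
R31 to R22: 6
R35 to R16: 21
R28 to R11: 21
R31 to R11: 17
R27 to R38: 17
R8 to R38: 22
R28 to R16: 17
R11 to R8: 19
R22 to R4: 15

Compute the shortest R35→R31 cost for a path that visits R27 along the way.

Best R35 to R27: R35–R4–R38–R27 costing 50
Best R27 to R31: R27–R22–R31 costing 28
Total via R27: 50 + 28 = 78.

78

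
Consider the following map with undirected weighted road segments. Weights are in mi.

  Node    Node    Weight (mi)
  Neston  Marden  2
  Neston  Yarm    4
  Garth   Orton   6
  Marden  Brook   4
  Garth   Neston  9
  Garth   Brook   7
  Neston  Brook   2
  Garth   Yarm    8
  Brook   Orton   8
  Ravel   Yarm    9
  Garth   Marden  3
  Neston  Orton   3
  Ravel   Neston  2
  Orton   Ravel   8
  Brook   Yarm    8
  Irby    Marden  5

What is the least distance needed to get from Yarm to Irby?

11 mi

Enumerating some paths:
Yarm - Neston - Brook - Marden - Irby: 4+2+4+5 = 15
Yarm - Neston - Marden - Irby: 4+2+5 = 11
Cheapest is Yarm - Neston - Marden - Irby at 11 mi.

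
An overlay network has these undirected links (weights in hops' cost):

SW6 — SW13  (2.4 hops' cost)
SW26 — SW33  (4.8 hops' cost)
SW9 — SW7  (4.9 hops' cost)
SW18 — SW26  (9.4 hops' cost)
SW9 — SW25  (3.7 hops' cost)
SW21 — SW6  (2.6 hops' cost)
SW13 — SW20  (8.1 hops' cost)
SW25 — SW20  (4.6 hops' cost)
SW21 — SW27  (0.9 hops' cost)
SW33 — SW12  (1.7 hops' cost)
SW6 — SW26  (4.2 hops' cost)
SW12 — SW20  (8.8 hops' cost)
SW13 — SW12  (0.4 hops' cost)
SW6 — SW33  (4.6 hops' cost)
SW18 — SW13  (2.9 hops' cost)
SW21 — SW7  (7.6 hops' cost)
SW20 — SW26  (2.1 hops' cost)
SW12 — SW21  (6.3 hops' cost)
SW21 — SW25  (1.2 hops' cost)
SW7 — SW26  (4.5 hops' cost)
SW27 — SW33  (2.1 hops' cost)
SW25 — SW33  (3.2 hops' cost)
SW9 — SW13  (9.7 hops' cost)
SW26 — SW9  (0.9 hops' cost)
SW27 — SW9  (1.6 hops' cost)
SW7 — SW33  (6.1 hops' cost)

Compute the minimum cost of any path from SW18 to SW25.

8.2 hops' cost

Shortest distances from SW18:
SW18: 0
SW13: 2.9  (via SW18)
SW12: 3.3  (via SW13)
SW33: 5  (via SW12)
SW6: 5.3  (via SW13)
SW27: 7.1  (via SW33)
SW21: 7.9  (via SW6)
SW25: 8.2  (via SW33)
Shortest route: SW18 → SW13 → SW12 → SW33 → SW25 = 8.2 hops' cost.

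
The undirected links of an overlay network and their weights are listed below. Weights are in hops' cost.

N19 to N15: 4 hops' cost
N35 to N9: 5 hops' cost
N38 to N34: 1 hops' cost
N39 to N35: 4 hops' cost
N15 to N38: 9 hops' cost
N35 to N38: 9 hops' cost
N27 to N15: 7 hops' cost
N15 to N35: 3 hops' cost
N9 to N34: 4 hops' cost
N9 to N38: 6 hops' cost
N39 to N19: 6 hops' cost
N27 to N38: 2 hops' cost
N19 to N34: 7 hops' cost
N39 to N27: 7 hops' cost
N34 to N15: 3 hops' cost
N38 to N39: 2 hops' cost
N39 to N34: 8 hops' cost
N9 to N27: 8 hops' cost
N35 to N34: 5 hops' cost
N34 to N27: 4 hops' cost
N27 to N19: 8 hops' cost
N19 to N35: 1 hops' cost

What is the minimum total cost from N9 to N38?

5 hops' cost

Shortest distances from N9:
N9: 0
N34: 4  (via N9)
N38: 5  (via N34)
Shortest route: N9–N34–N38 = 5 hops' cost.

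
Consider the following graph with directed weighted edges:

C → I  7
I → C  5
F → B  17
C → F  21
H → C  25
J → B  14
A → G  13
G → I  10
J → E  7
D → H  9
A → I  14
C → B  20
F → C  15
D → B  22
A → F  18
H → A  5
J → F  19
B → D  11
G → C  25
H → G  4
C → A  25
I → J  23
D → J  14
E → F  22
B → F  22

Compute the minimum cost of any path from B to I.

34

Enumerating some paths:
B - F - C - I: 22+15+7 = 44
B - D - H - A - I: 11+9+5+14 = 39
B - D - H - G - I: 11+9+4+10 = 34
Cheapest is B - D - H - G - I at 34.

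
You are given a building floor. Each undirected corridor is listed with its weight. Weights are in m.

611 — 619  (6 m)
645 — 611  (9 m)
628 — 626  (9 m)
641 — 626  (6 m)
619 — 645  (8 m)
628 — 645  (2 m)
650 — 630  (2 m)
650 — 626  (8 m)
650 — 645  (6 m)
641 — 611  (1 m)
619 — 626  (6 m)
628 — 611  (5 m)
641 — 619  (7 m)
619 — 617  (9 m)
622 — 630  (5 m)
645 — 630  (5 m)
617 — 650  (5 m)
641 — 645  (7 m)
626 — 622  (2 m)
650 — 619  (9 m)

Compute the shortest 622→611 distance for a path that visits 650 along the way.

20 m

Best 622 to 650: 622 → 630 → 650 costing 7
Shortest 650→611: 650 → 645 → 628 → 611 = 13
Total via 650: 7 + 13 = 20 m.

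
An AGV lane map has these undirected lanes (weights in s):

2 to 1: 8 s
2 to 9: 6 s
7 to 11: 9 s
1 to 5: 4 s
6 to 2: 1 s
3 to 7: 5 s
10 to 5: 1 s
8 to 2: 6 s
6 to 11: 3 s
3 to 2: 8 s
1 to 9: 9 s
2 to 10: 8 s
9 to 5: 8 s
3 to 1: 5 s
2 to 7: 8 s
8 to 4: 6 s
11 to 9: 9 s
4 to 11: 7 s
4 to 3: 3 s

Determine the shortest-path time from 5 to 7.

Compare a few routes:
5 - 10 - 2 - 7: 1+8+8 = 17
5 - 1 - 3 - 7: 4+5+5 = 14
The minimum is 14 s via 5 - 1 - 3 - 7.

14 s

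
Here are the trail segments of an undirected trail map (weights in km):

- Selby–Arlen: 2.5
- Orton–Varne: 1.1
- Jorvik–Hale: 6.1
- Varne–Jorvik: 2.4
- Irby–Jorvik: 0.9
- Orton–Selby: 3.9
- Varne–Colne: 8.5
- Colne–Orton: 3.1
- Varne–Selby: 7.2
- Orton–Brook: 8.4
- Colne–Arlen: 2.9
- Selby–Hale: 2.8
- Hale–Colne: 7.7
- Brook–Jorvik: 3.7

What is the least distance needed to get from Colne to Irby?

Running Dijkstra from Colne:
Colne: 0
Arlen: 2.9  (via Colne)
Orton: 3.1  (via Colne)
Varne: 4.2  (via Orton)
Selby: 5.4  (via Arlen)
Jorvik: 6.6  (via Varne)
Irby: 7.5  (via Jorvik)
Shortest route: Colne–Orton–Varne–Jorvik–Irby = 7.5 km.

7.5 km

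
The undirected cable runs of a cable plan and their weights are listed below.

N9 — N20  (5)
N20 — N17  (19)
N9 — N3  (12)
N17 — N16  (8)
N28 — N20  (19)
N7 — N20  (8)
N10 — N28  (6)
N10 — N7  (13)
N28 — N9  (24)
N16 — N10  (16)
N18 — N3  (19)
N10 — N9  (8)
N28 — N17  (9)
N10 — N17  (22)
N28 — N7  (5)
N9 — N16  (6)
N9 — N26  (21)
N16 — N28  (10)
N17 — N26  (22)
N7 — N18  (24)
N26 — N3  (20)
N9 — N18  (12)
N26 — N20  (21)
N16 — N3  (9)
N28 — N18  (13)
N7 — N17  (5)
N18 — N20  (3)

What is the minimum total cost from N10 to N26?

Enumerating some paths:
N10 → N9 → N26: 8+21 = 29
N10 → N28 → N17 → N26: 6+9+22 = 37
N10 → N9 → N20 → N26: 8+5+21 = 34
N10 → N28 → N7 → N17 → N26: 6+5+5+22 = 38
Cheapest is N10 → N9 → N26 at 29.

29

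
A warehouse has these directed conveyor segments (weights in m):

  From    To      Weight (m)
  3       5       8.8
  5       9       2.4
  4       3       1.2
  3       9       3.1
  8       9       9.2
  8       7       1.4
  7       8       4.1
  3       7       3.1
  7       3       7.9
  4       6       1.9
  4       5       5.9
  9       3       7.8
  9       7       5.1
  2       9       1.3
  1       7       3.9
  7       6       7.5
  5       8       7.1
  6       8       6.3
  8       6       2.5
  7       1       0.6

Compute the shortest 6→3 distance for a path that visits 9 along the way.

23.3 m

Best 6 to 9: 6 → 8 → 9 costing 15.5
Shortest 9→3: 9 → 3 = 7.8
Total via 9: 15.5 + 7.8 = 23.3 m.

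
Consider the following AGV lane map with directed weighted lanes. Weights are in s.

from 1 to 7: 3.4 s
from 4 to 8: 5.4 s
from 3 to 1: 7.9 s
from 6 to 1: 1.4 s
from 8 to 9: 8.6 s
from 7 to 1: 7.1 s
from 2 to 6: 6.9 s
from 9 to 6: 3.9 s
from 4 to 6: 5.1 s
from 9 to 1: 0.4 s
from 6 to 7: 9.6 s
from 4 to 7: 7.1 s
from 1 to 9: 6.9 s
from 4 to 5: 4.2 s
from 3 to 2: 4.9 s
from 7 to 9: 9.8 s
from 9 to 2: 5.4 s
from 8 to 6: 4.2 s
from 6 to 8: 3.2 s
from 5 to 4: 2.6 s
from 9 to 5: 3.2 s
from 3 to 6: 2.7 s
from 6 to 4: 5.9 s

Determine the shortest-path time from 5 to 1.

Running Dijkstra from 5:
5: 0
4: 2.6  (via 5)
6: 7.7  (via 4)
8: 8  (via 4)
1: 9.1  (via 6)
Shortest route: 5 → 4 → 6 → 1 = 9.1 s.

9.1 s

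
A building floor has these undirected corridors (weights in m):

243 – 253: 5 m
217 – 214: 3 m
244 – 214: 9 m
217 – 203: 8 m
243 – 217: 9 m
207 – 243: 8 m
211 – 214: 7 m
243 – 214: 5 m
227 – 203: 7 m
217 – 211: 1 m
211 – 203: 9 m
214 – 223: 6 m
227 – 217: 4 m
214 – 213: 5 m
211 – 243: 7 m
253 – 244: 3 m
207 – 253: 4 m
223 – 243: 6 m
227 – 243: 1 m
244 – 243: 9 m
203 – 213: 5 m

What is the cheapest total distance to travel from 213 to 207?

18 m

Enumerating some paths:
213 - 214 - 244 - 253 - 207: 5+9+3+4 = 21
213 - 214 - 243 - 253 - 207: 5+5+5+4 = 19
213 - 214 - 243 - 207: 5+5+8 = 18
Cheapest is 213 - 214 - 243 - 207 at 18 m.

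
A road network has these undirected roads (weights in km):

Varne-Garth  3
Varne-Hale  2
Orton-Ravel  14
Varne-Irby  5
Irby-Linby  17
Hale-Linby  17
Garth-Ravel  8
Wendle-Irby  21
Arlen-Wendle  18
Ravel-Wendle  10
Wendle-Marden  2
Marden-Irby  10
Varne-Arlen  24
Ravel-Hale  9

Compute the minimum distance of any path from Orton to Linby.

40 km

Enumerating some paths:
Orton → Ravel → Garth → Varne → Hale → Linby: 14+8+3+2+17 = 44
Orton → Ravel → Hale → Linby: 14+9+17 = 40
Cheapest is Orton → Ravel → Hale → Linby at 40 km.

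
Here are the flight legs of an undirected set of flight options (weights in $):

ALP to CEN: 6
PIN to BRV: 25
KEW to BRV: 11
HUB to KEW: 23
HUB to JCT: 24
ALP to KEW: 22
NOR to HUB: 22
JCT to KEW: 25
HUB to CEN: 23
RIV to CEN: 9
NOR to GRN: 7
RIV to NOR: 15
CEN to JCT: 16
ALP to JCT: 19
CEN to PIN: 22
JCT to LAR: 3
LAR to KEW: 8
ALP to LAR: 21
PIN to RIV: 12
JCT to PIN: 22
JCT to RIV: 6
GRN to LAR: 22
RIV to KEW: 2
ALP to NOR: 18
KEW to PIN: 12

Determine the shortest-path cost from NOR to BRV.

Compare a few routes:
NOR → RIV → JCT → LAR → KEW → BRV: 15+6+3+8+11 = 43
NOR → ALP → CEN → RIV → KEW → BRV: 18+6+9+2+11 = 46
NOR → RIV → KEW → BRV: 15+2+11 = 28
Cheapest is NOR → RIV → KEW → BRV at $28.

$28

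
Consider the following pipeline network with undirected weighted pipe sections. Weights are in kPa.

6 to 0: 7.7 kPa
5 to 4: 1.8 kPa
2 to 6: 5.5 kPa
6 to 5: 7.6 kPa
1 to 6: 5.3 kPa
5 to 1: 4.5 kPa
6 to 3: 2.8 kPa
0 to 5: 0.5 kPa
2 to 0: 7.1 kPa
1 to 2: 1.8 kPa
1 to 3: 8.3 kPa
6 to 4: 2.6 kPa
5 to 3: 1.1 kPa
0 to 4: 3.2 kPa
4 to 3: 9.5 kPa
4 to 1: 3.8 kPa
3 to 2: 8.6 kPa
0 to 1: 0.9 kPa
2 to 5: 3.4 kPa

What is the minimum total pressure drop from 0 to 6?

4.4 kPa

Compare a few routes:
0 - 5 - 3 - 6: 0.5+1.1+2.8 = 4.4
0 - 4 - 6: 3.2+2.6 = 5.8
0 - 5 - 4 - 6: 0.5+1.8+2.6 = 4.9
Cheapest is 0 - 5 - 3 - 6 at 4.4 kPa.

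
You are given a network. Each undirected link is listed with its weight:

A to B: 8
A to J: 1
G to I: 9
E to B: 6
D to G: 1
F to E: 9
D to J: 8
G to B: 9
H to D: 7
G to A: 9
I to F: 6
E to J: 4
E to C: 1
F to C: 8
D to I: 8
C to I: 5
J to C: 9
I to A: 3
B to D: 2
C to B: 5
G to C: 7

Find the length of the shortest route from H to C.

Shortest distances from H:
H: 0
D: 7  (via H)
G: 8  (via D)
B: 9  (via D)
C: 14  (via B)
Shortest route: H–D–B–C = 14.

14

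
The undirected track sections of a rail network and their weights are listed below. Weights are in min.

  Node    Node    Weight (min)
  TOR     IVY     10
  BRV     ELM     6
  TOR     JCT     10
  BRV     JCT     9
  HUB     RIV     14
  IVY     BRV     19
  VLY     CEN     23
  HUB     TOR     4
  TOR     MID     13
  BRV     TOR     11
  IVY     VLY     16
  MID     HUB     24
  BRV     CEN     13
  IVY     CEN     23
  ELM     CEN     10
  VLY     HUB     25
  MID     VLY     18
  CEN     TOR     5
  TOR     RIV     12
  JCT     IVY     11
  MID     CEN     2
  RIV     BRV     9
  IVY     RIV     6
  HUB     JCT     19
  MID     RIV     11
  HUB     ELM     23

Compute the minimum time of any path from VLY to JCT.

Candidate routes:
VLY–CEN–TOR–JCT: 23+5+10 = 38
VLY–IVY–TOR–JCT: 16+10+10 = 36
VLY–MID–CEN–TOR–JCT: 18+2+5+10 = 35
VLY–IVY–JCT: 16+11 = 27
Cheapest is VLY–IVY–JCT at 27 min.

27 min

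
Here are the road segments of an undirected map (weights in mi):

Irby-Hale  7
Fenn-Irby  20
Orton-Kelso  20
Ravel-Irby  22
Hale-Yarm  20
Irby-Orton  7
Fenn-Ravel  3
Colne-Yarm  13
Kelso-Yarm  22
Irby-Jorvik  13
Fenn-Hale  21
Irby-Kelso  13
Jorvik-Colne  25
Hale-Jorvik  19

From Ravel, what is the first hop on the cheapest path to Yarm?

Fenn

Candidate routes:
Ravel → Fenn → Hale → Yarm: 3+21+20 = 44
Ravel → Irby → Hale → Yarm: 22+7+20 = 49
Cheapest is Ravel → Fenn → Hale → Yarm at 44 mi.
So from Ravel the first move is to Fenn.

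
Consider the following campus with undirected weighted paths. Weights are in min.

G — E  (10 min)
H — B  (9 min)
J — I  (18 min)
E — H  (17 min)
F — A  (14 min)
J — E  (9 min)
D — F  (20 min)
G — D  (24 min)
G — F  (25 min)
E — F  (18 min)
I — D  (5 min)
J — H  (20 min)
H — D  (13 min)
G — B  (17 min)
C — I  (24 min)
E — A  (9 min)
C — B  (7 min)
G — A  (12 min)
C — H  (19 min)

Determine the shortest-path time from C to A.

Running Dijkstra from C:
C: 0
B: 7  (via C)
H: 16  (via B)
G: 24  (via B)
I: 24  (via C)
D: 29  (via H)
E: 33  (via H)
A: 36  (via G)
Shortest route: C–B–G–A = 36 min.

36 min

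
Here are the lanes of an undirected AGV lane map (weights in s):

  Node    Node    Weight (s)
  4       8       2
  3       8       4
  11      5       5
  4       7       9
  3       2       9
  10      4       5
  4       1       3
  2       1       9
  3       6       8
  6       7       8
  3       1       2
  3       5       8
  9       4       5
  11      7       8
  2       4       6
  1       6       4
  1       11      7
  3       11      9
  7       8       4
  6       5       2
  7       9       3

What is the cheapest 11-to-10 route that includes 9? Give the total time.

Shortest 11→9: 11–7–9 = 11
Shortest 9→10: 9–4–10 = 10
Total via 9: 11 + 10 = 21 s.

21 s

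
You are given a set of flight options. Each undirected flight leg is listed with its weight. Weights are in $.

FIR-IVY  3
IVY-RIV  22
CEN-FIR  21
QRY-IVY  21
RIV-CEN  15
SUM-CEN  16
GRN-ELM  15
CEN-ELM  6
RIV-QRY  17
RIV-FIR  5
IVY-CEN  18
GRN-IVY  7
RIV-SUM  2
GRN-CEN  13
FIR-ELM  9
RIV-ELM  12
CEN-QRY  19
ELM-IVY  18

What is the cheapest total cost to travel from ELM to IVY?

$12

Shortest distances from ELM:
ELM: 0
CEN: 6  (via ELM)
FIR: 9  (via ELM)
IVY: 12  (via FIR)
Shortest route: ELM → FIR → IVY = $12.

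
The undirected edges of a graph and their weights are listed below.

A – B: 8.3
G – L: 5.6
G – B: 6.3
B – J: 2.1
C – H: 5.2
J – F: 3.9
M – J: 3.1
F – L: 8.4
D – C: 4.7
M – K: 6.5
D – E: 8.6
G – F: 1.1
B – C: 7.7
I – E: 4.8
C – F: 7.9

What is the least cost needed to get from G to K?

Shortest distances from G:
G: 0
F: 1.1  (via G)
J: 5  (via F)
L: 5.6  (via G)
B: 6.3  (via G)
M: 8.1  (via J)
C: 9  (via F)
D: 13.7  (via C)
H: 14.2  (via C)
A: 14.6  (via B)
K: 14.6  (via M)
Shortest route: G–F–J–M–K = 14.6.

14.6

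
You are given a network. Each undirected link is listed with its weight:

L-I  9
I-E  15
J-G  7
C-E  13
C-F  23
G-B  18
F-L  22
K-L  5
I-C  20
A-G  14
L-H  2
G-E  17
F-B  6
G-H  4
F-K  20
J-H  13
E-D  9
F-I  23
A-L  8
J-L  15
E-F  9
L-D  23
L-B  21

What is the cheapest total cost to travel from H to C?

Candidate routes:
H - L - I - E - C: 2+9+15+13 = 39
H - L - I - C: 2+9+20 = 31
H - G - E - C: 4+17+13 = 34
The minimum is 31 via H - L - I - C.

31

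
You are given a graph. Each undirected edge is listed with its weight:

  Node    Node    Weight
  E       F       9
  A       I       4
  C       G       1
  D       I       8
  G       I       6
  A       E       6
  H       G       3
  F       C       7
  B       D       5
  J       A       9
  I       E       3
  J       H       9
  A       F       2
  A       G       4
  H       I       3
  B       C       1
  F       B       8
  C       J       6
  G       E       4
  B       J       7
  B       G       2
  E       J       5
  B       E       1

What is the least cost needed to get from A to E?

Compare a few routes:
A - I - E: 4+3 = 7
A - G - B - E: 4+2+1 = 7
A - E: 6 = 6
A - G - C - B - E: 4+1+1+1 = 7
The minimum is 6 via A - E.

6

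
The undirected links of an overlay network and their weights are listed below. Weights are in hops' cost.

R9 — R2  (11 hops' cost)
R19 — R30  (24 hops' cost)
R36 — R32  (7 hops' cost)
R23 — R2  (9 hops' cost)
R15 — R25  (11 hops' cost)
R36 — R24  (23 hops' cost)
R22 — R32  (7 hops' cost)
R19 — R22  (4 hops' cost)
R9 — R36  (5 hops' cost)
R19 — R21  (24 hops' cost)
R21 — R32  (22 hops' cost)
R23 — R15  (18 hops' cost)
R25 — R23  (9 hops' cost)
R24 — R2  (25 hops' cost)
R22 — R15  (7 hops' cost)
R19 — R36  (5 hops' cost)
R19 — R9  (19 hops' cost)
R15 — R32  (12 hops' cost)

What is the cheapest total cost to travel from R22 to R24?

32 hops' cost

Settle nodes by increasing distance from R22:
R22: 0
R19: 4  (via R22)
R15: 7  (via R22)
R32: 7  (via R22)
R36: 9  (via R19)
R9: 14  (via R36)
R25: 18  (via R15)
R23: 25  (via R15)
R2: 25  (via R9)
R30: 28  (via R19)
R21: 28  (via R19)
R24: 32  (via R36)
Shortest route: R22 → R19 → R36 → R24 = 32 hops' cost.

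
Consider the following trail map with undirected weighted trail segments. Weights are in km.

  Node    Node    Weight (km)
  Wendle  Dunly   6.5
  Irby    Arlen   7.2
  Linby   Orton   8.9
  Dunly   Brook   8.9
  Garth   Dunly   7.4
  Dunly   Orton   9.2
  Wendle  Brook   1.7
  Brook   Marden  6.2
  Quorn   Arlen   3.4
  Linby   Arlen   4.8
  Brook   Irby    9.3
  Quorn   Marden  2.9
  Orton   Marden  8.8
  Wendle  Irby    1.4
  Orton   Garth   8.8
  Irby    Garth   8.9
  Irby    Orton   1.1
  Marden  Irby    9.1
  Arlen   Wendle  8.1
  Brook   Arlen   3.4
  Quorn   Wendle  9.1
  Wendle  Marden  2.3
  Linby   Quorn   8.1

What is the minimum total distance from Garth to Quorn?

15.5 km

Enumerating some paths:
Garth–Irby–Wendle–Marden–Quorn: 8.9+1.4+2.3+2.9 = 15.5
Garth–Orton–Irby–Wendle–Marden–Quorn: 8.8+1.1+1.4+2.3+2.9 = 16.5
Garth–Irby–Wendle–Brook–Arlen–Quorn: 8.9+1.4+1.7+3.4+3.4 = 18.8
Garth–Dunly–Wendle–Marden–Quorn: 7.4+6.5+2.3+2.9 = 19.1
The minimum is 15.5 km via Garth–Irby–Wendle–Marden–Quorn.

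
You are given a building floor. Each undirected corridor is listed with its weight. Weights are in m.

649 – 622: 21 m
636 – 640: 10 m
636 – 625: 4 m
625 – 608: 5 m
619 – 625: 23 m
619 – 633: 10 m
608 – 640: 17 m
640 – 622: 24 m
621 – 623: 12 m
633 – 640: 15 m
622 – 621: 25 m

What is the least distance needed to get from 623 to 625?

75 m

Shortest distances from 623:
623: 0
621: 12  (via 623)
622: 37  (via 621)
649: 58  (via 622)
640: 61  (via 622)
636: 71  (via 640)
625: 75  (via 636)
Shortest route: 623 → 621 → 622 → 640 → 636 → 625 = 75 m.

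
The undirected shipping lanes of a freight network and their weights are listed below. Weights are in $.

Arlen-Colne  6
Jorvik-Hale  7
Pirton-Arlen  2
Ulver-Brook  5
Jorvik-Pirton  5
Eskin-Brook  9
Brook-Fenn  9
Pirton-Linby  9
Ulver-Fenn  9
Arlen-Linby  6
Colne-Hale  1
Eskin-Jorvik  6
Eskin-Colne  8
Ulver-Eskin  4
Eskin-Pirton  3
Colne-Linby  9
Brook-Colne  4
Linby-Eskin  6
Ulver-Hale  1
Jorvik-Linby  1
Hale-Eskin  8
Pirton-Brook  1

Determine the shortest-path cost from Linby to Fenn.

$16

Shortest distances from Linby:
Linby: 0
Jorvik: 1  (via Linby)
Arlen: 6  (via Linby)
Eskin: 6  (via Linby)
Pirton: 6  (via Jorvik)
Brook: 7  (via Pirton)
Hale: 8  (via Jorvik)
Colne: 9  (via Linby)
Ulver: 9  (via Hale)
Fenn: 16  (via Brook)
Shortest route: Linby → Jorvik → Pirton → Brook → Fenn = $16.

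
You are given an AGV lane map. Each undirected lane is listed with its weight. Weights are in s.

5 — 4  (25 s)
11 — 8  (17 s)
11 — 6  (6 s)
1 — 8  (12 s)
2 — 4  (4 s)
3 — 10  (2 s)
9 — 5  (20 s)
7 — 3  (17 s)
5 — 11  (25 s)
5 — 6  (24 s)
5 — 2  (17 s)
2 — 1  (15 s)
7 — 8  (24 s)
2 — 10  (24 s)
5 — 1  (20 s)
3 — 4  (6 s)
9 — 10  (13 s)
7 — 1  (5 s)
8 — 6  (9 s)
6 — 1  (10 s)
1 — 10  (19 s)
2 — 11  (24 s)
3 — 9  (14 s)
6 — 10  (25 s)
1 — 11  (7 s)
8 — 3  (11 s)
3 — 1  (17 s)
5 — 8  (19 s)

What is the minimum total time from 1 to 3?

Compare a few routes:
1–10–3: 19+2 = 21
1–3: 17 = 17
Cheapest is 1–3 at 17 s.

17 s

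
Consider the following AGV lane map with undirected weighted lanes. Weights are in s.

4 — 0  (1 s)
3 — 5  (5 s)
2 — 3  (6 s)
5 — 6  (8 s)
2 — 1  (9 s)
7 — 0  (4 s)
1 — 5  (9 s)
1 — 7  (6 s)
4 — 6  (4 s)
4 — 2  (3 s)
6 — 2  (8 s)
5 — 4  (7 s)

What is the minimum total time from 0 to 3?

10 s

Enumerating some paths:
0 → 4 → 6 → 2 → 3: 1+4+8+6 = 19
0 → 4 → 6 → 5 → 3: 1+4+8+5 = 18
0 → 4 → 5 → 3: 1+7+5 = 13
0 → 4 → 2 → 3: 1+3+6 = 10
Cheapest is 0 → 4 → 2 → 3 at 10 s.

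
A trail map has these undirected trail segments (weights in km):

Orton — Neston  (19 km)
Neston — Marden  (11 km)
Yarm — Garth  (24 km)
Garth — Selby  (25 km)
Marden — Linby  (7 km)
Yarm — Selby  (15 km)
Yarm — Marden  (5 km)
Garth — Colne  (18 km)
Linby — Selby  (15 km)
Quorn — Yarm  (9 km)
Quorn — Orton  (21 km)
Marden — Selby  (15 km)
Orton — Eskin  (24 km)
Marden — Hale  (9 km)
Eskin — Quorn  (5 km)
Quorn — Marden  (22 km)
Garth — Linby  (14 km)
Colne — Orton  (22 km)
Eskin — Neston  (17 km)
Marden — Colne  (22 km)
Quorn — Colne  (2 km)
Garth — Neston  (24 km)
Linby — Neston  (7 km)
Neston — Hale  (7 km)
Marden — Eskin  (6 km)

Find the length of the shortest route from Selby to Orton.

41 km

Compare a few routes:
Selby–Linby–Neston–Orton: 15+7+19 = 41
Selby–Marden–Neston–Orton: 15+11+19 = 45
Selby–Marden–Eskin–Orton: 15+6+24 = 45
Selby–Yarm–Quorn–Orton: 15+9+21 = 45
The minimum is 41 km via Selby–Linby–Neston–Orton.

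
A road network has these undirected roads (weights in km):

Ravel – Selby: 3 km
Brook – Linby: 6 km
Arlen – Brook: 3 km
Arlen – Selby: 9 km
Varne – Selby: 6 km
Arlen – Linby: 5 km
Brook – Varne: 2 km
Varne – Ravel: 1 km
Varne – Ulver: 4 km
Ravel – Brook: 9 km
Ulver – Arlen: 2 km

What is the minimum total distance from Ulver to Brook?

5 km

Candidate routes:
Ulver–Arlen–Brook: 2+3 = 5
Ulver–Varne–Brook: 4+2 = 6
Cheapest is Ulver–Arlen–Brook at 5 km.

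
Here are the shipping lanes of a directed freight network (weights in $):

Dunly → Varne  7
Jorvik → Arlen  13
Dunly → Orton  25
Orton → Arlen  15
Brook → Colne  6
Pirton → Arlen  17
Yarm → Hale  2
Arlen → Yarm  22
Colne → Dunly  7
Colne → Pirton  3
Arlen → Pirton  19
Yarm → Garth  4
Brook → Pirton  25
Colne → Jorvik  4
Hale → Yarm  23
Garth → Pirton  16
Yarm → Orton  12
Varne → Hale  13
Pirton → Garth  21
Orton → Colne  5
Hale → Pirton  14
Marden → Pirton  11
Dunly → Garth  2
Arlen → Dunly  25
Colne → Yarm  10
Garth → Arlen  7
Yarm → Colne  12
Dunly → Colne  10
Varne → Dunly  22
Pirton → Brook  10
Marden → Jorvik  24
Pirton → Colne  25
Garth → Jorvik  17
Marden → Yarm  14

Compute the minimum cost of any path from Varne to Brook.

$37

Candidate routes:
Varne–Dunly–Garth–Pirton–Brook: 22+2+16+10 = 50
Varne–Dunly–Colne–Pirton–Brook: 22+10+3+10 = 45
Varne–Dunly–Garth–Arlen–Pirton–Brook: 22+2+7+19+10 = 60
Varne–Hale–Pirton–Brook: 13+14+10 = 37
The minimum is $37 via Varne–Hale–Pirton–Brook.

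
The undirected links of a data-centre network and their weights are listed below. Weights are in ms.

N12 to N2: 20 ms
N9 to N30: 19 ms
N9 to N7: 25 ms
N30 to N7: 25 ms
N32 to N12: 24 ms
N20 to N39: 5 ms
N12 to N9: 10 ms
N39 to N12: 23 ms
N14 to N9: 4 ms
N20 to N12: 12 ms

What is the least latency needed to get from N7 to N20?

Settle nodes by increasing distance from N7:
N7: 0
N9: 25  (via N7)
N30: 25  (via N7)
N14: 29  (via N9)
N12: 35  (via N9)
N20: 47  (via N12)
Shortest route: N7–N9–N12–N20 = 47 ms.

47 ms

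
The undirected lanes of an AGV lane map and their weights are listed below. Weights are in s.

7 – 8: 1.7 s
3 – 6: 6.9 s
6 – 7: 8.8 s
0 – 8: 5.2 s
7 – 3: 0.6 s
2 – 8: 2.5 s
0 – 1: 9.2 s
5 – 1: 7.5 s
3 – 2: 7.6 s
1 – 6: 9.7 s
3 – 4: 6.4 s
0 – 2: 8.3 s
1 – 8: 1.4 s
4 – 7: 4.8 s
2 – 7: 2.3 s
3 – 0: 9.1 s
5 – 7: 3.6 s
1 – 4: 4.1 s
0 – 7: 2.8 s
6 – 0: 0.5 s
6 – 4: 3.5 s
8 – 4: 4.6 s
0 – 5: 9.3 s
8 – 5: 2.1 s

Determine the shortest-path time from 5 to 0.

6.4 s

Compare a few routes:
5–8–0: 2.1+5.2 = 7.3
5–8–7–0: 2.1+1.7+2.8 = 6.6
5–7–0: 3.6+2.8 = 6.4
Cheapest is 5–7–0 at 6.4 s.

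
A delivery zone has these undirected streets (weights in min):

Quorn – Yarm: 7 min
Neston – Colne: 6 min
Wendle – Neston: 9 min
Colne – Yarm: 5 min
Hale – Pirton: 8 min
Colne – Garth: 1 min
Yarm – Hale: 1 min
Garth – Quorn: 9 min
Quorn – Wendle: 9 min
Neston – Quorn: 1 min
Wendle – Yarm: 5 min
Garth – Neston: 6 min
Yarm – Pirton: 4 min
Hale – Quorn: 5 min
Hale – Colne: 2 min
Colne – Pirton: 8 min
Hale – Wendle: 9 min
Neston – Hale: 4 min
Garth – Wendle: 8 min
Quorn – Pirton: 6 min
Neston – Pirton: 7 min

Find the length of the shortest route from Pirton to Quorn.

Candidate routes:
Pirton–Yarm–Hale–Neston–Quorn: 4+1+4+1 = 10
Pirton–Yarm–Hale–Quorn: 4+1+5 = 10
Pirton–Neston–Quorn: 7+1 = 8
Pirton–Quorn: 6 = 6
The minimum is 6 min via Pirton–Quorn.

6 min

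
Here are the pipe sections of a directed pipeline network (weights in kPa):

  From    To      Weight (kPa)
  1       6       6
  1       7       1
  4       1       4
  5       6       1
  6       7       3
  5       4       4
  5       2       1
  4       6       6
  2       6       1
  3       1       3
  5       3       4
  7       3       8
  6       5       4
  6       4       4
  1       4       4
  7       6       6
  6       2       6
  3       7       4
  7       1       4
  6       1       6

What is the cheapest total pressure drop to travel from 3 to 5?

Settle nodes by increasing distance from 3:
3: 0
1: 3  (via 3)
7: 4  (via 3)
4: 7  (via 1)
6: 9  (via 1)
5: 13  (via 6)
Shortest route: 3 → 1 → 6 → 5 = 13 kPa.

13 kPa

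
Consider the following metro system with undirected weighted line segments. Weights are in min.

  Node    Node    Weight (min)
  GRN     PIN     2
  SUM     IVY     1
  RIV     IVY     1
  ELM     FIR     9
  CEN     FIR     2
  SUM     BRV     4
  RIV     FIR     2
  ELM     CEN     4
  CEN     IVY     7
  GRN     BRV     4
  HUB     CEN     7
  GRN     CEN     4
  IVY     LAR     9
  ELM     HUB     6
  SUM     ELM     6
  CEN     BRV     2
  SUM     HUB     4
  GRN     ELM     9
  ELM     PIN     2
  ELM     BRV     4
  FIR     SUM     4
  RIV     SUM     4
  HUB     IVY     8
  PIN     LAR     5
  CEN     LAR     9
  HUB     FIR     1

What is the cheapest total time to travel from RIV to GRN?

8 min

Running Dijkstra from RIV:
RIV: 0
IVY: 1  (via RIV)
FIR: 2  (via RIV)
SUM: 2  (via IVY)
HUB: 3  (via FIR)
CEN: 4  (via FIR)
BRV: 6  (via SUM)
GRN: 8  (via CEN)
Shortest route: RIV → FIR → CEN → GRN = 8 min.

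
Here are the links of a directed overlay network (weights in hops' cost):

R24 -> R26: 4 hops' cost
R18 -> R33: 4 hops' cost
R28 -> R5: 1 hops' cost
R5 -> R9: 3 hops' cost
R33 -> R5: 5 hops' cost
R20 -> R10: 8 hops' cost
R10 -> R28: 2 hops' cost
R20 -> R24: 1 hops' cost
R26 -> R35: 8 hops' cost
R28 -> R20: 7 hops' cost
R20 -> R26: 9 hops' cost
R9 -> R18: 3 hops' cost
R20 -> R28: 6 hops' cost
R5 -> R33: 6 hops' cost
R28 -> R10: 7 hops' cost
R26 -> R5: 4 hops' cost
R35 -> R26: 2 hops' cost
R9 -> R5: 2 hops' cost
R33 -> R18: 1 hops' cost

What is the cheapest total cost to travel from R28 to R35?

20 hops' cost

Compare a few routes:
R28–R20–R26–R35: 7+9+8 = 24
R28–R20–R24–R26–R35: 7+1+4+8 = 20
The minimum is 20 hops' cost via R28–R20–R24–R26–R35.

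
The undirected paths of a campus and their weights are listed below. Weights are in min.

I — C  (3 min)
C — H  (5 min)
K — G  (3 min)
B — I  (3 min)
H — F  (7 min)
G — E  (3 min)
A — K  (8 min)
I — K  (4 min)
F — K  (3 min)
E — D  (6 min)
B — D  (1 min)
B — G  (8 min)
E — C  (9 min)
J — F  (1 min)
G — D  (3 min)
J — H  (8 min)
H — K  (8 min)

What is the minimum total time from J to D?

10 min

Compare a few routes:
J - F - K - G - B - D: 1+3+3+8+1 = 16
J - F - K - G - E - D: 1+3+3+3+6 = 16
J - F - K - G - D: 1+3+3+3 = 10
J - F - K - I - B - D: 1+3+4+3+1 = 12
Cheapest is J - F - K - G - D at 10 min.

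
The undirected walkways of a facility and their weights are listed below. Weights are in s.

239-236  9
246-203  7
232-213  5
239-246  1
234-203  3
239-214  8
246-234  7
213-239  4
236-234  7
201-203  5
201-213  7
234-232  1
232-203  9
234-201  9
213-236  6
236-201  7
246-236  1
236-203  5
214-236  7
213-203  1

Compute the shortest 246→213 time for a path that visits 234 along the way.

Best 246 to 234: 246–234 costing 7
Shortest 234→213: 234–203–213 = 4
Total via 234: 7 + 4 = 11 s.

11 s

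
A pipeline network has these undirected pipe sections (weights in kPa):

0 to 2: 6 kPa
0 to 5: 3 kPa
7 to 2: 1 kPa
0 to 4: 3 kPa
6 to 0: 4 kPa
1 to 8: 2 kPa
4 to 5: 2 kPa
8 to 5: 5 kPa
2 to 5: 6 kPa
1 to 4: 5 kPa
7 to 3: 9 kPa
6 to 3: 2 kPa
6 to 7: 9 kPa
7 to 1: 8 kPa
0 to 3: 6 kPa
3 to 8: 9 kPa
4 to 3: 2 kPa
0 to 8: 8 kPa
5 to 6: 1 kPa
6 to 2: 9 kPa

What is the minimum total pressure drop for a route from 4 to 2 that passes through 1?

14 kPa

Best 4 to 1: 4–1 costing 5
Shortest 1→2: 1–7–2 = 9
Total via 1: 5 + 9 = 14 kPa.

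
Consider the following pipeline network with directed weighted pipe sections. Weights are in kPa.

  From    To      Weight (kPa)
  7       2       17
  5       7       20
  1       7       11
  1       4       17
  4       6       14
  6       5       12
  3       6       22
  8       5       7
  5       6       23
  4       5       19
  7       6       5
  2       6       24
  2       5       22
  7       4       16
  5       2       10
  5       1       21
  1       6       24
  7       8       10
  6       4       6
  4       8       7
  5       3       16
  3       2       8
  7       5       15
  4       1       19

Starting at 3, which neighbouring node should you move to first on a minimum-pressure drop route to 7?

2

Compare a few routes:
3–6–5–7: 22+12+20 = 54
3–2–5–7: 8+22+20 = 50
Cheapest is 3–2–5–7 at 50 kPa.
So from 3 the first move is to 2.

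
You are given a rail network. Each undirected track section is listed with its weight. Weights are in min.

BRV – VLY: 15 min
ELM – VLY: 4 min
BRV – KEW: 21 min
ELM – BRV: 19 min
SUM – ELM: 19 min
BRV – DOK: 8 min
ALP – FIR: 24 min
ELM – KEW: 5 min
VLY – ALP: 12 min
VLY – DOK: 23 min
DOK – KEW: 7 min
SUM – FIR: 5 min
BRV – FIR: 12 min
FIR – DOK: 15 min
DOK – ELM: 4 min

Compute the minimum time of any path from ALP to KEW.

Settle nodes by increasing distance from ALP:
ALP: 0
VLY: 12  (via ALP)
ELM: 16  (via VLY)
DOK: 20  (via ELM)
KEW: 21  (via ELM)
Shortest route: ALP → VLY → ELM → KEW = 21 min.

21 min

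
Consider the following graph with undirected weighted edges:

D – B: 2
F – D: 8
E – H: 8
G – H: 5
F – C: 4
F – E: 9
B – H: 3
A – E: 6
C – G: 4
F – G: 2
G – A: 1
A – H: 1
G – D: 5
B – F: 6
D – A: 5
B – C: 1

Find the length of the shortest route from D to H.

5

Candidate routes:
D → B → C → G → A → H: 2+1+4+1+1 = 9
D → G → A → H: 5+1+1 = 7
D → B → H: 2+3 = 5
D → A → H: 5+1 = 6
The minimum is 5 via D → B → H.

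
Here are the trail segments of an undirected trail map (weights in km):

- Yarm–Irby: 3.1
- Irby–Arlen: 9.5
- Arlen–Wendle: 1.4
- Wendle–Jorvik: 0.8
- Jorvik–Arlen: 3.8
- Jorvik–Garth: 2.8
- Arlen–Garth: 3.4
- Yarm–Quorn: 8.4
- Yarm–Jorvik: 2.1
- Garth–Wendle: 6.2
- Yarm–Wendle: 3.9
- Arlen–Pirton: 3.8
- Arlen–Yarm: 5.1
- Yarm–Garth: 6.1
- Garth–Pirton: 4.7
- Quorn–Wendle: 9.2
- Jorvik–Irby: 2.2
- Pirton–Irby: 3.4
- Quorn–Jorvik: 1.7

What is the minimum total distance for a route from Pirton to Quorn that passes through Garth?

Best Pirton to Garth: Pirton → Garth costing 4.7
Best Garth to Quorn: Garth → Jorvik → Quorn costing 4.5
Total via Garth: 4.7 + 4.5 = 9.2 km.

9.2 km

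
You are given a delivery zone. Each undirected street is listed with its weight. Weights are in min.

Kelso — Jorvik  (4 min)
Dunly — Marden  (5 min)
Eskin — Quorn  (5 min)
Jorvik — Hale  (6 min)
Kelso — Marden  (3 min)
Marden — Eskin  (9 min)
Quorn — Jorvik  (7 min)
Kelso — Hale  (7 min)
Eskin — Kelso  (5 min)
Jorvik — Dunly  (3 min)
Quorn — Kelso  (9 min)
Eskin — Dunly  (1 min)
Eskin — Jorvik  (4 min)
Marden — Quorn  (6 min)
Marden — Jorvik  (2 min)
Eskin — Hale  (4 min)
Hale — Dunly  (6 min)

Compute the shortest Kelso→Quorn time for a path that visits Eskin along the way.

10 min

Best Kelso to Eskin: Kelso–Eskin costing 5
Shortest Eskin→Quorn: Eskin–Quorn = 5
Total via Eskin: 5 + 5 = 10 min.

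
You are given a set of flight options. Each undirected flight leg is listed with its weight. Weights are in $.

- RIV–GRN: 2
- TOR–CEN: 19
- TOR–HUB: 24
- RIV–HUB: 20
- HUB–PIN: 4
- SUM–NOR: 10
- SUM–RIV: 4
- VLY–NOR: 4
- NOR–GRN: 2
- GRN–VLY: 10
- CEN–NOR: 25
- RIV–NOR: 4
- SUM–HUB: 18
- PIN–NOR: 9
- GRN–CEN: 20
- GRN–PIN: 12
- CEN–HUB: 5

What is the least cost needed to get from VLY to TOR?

Shortest distances from VLY:
VLY: 0
NOR: 4  (via VLY)
GRN: 6  (via NOR)
RIV: 8  (via NOR)
SUM: 12  (via RIV)
PIN: 13  (via NOR)
HUB: 17  (via PIN)
CEN: 22  (via HUB)
TOR: 41  (via HUB)
Shortest route: VLY–NOR–PIN–HUB–TOR = $41.

$41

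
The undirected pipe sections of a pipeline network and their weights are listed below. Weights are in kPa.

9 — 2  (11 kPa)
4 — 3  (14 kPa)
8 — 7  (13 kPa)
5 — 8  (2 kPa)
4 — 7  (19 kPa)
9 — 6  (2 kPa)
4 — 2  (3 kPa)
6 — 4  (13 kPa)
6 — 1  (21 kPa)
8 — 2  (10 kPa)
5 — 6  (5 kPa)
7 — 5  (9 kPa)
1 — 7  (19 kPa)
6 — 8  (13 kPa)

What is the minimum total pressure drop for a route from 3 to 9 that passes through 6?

Best 3 to 6: 3–4–6 costing 27
Best 6 to 9: 6–9 costing 2
Total via 6: 27 + 2 = 29 kPa.

29 kPa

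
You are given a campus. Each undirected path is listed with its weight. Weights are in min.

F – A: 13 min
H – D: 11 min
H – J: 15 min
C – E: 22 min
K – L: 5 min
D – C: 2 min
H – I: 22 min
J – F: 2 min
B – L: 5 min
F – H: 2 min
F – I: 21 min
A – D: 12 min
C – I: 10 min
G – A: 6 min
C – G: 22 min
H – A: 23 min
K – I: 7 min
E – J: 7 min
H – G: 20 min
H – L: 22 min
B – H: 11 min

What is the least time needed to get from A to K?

Settle nodes by increasing distance from A:
A: 0
G: 6  (via A)
D: 12  (via A)
F: 13  (via A)
C: 14  (via D)
H: 15  (via F)
J: 15  (via F)
E: 22  (via J)
I: 24  (via C)
B: 26  (via H)
K: 31  (via I)
Shortest route: A → D → C → I → K = 31 min.

31 min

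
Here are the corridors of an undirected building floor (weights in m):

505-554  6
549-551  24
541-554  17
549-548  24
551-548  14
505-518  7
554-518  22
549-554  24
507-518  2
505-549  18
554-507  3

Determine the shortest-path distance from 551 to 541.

65 m

Candidate routes:
551–549–554–541: 24+24+17 = 65
551–548–549–554–541: 14+24+24+17 = 79
551–548–549–505–554–541: 14+24+18+6+17 = 79
551–549–505–518–507–554–541: 24+18+7+2+3+17 = 71
The minimum is 65 m via 551–549–554–541.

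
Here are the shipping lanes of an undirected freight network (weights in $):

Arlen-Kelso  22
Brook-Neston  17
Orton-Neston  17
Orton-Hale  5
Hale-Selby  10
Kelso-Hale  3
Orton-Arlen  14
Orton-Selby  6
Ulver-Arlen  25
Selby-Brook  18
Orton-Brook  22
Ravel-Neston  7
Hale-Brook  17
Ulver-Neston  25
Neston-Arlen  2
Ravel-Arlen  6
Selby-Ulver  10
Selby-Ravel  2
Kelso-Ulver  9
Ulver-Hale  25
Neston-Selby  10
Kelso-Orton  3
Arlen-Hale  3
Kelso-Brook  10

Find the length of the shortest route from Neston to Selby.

Settle nodes by increasing distance from Neston:
Neston: 0
Arlen: 2  (via Neston)
Hale: 5  (via Arlen)
Ravel: 7  (via Neston)
Kelso: 8  (via Hale)
Selby: 9  (via Ravel)
Shortest route: Neston → Ravel → Selby = $9.

$9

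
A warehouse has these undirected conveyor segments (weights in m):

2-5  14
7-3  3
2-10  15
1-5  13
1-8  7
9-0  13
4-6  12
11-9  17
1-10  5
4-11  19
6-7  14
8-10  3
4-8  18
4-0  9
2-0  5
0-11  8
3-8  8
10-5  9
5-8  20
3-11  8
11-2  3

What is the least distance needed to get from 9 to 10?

Shortest distances from 9:
9: 0
0: 13  (via 9)
11: 17  (via 9)
2: 18  (via 0)
4: 22  (via 0)
3: 25  (via 11)
7: 28  (via 3)
5: 32  (via 2)
8: 33  (via 3)
10: 33  (via 2)
Shortest route: 9–0–2–10 = 33 m.

33 m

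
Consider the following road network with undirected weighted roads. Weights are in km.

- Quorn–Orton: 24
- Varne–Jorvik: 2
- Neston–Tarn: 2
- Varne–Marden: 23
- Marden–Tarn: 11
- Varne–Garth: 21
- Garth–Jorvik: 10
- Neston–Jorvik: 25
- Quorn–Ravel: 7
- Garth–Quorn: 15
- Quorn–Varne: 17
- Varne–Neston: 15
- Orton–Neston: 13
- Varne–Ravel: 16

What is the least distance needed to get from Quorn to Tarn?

34 km

Settle nodes by increasing distance from Quorn:
Quorn: 0
Ravel: 7  (via Quorn)
Garth: 15  (via Quorn)
Varne: 17  (via Quorn)
Jorvik: 19  (via Varne)
Orton: 24  (via Quorn)
Neston: 32  (via Varne)
Tarn: 34  (via Neston)
Shortest route: Quorn–Varne–Neston–Tarn = 34 km.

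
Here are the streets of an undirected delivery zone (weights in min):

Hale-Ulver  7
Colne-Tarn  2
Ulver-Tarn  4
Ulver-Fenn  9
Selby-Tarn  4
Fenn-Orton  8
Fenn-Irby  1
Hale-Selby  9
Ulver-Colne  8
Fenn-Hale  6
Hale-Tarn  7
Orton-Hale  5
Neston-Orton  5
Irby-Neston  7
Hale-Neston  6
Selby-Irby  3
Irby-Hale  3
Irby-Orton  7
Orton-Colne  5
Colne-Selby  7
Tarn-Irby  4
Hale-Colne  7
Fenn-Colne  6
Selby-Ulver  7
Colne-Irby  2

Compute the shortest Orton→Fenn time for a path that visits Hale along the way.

Best Orton to Hale: Orton–Hale costing 5
Best Hale to Fenn: Hale–Irby–Fenn costing 4
Total via Hale: 5 + 4 = 9 min.

9 min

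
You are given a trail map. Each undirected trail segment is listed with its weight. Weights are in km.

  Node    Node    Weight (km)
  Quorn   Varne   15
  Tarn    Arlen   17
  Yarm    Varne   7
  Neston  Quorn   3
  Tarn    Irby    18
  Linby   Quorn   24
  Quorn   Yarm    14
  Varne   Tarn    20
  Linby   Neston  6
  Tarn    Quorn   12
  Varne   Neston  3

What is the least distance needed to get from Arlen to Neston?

32 km

Candidate routes:
Arlen–Tarn–Varne–Neston: 17+20+3 = 40
Arlen–Tarn–Quorn–Neston: 17+12+3 = 32
Arlen–Tarn–Quorn–Yarm–Varne–Neston: 17+12+14+7+3 = 53
Arlen–Tarn–Quorn–Varne–Neston: 17+12+15+3 = 47
Cheapest is Arlen–Tarn–Quorn–Neston at 32 km.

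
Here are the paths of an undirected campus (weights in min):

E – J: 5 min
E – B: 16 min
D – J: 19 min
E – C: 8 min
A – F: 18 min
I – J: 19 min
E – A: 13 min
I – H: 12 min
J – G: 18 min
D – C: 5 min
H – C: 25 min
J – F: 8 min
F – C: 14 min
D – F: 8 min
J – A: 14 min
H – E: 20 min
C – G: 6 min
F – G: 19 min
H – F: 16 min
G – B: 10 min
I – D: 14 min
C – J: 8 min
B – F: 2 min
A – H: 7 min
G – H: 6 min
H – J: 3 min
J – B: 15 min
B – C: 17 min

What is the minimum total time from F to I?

Running Dijkstra from F:
F: 0
B: 2  (via F)
D: 8  (via F)
J: 8  (via F)
H: 11  (via J)
G: 12  (via B)
C: 13  (via D)
E: 13  (via J)
A: 18  (via F)
I: 22  (via D)
Shortest route: F → D → I = 22 min.

22 min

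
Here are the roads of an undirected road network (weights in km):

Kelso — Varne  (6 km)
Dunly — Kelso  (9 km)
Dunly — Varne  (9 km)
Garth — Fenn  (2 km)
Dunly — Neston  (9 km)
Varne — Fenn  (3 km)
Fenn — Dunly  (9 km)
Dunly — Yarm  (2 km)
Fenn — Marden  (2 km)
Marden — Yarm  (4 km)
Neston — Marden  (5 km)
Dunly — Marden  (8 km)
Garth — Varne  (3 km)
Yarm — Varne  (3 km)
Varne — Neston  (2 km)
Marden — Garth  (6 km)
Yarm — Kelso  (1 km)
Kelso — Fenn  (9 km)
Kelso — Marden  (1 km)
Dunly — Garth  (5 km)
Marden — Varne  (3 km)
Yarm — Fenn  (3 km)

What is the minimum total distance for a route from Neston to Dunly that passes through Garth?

10 km

Shortest Neston→Garth: Neston → Varne → Garth = 5
Shortest Garth→Dunly: Garth → Dunly = 5
Total via Garth: 5 + 5 = 10 km.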